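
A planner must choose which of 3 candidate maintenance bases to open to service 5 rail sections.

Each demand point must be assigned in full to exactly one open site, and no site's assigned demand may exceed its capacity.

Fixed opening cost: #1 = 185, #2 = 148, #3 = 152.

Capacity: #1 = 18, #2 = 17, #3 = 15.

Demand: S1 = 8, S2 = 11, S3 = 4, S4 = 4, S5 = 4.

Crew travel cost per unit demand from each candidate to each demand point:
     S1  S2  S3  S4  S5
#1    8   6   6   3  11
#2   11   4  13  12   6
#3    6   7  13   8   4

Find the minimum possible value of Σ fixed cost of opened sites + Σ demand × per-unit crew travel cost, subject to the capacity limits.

501

Open {#1, #2}; cheapest assignment that respects the capacities:
  #1 (cap 18, load 16): S1, S3, S4 — cost 8×8 + 4×6 + 4×3 = 100
  #2 (cap 17, load 15): S2, S5 — cost 11×4 + 4×6 = 68
  Shipping 168, fixed 333 → total 501.
  Any other capacity-feasible assignment to {#1, #2} ships for at least 168.
Compare {#1, #3}: its best feasible assignment gives total 530.
Compare {#2, #3}: its best feasible assignment gives total 573.
Every other set of open sites that can feasibly serve all demand totals ≥ 530 even under its best assignment. Minimum: 501.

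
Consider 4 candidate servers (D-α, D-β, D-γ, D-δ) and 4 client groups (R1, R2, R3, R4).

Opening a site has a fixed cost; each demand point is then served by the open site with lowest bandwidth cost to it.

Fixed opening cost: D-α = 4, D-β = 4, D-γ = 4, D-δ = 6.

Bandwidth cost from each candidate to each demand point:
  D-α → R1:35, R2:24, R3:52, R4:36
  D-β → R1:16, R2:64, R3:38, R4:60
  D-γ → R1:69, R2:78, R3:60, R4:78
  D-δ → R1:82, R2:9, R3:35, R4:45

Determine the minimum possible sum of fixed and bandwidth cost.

Open {D-α, D-β, D-δ}: assign each demand point to its cheapest open site.
  R1→D-β 16, R2→D-δ 9, R3→D-δ 35, R4→D-α 36
  bandwidth cost 96, fixed 14 → total 110.
Compare {D-α, D-β, D-γ, D-δ}: bandwidth cost 96 + fixed 18 = 114.
Compare {D-β, D-δ}: bandwidth cost 105 + fixed 10 = 115.
Compare {D-β, D-γ, D-δ}: bandwidth cost 105 + fixed 14 = 119.
All other subsets cost ≥ 114. Minimum total cost: 110.

110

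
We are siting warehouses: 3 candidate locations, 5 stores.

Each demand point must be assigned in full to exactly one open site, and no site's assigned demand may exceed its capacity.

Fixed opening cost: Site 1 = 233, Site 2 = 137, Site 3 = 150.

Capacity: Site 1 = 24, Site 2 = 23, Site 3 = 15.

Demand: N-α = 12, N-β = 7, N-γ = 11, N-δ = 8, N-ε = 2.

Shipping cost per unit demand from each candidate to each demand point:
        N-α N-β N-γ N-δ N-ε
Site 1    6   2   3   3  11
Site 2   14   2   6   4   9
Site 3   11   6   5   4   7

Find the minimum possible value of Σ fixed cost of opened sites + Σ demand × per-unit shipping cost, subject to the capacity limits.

539

Open {Site 1, Site 2}; cheapest assignment that respects the capacities:
  Site 1 (cap 24, load 23): N-α, N-γ — cost 12×6 + 11×3 = 105
  Site 2 (cap 23, load 17): N-β, N-δ, N-ε — cost 7×2 + 8×4 + 2×9 = 64
  Shipping 169, fixed 370 → total 539.
  Any other capacity-feasible assignment to {Site 1, Site 2} ships for at least 169.
Compare {Site 1, Site 2, Site 3}: its best feasible assignment gives total 685.
Every other set of open sites that can feasibly serve all demand totals ≥ 685 even under its best assignment. Minimum: 539.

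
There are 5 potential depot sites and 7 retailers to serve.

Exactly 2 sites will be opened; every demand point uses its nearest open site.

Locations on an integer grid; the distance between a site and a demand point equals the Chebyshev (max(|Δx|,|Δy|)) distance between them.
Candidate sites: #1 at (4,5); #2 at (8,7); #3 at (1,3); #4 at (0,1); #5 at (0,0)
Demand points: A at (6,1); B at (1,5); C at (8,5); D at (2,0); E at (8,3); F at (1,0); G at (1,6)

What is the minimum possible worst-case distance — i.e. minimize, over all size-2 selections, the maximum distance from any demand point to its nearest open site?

Open {#1, #3}.
  Farthest demand point is A at distance 4 (to #1); all others are ≤ 4.
With {#1, #4} the worst case is 4.
With {#1, #5} the worst case is 4.
No size-2 selection achieves below 4.

4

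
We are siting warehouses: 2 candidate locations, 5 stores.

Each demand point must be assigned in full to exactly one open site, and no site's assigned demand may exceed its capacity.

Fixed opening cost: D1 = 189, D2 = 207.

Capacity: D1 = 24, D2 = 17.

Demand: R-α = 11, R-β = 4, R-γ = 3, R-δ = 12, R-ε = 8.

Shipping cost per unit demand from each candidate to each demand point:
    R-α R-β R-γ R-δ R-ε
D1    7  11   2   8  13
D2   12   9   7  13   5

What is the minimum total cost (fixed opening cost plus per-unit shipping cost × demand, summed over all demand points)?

666

Open {D1, D2}; cheapest assignment that respects the capacities:
  D1 (cap 24, load 23): R-α, R-δ — cost 11×7 + 12×8 = 173
  D2 (cap 17, load 15): R-β, R-γ, R-ε — cost 4×9 + 3×7 + 8×5 = 97
  Shipping 270, fixed 396 → total 666.
  Any other capacity-feasible assignment to {D1, D2} ships for at least 270.
Total demand is 38 and no other set of sites has combined capacity ≥ 38, so {D1, D2} is the only feasible choice of open sites. Minimum: 666.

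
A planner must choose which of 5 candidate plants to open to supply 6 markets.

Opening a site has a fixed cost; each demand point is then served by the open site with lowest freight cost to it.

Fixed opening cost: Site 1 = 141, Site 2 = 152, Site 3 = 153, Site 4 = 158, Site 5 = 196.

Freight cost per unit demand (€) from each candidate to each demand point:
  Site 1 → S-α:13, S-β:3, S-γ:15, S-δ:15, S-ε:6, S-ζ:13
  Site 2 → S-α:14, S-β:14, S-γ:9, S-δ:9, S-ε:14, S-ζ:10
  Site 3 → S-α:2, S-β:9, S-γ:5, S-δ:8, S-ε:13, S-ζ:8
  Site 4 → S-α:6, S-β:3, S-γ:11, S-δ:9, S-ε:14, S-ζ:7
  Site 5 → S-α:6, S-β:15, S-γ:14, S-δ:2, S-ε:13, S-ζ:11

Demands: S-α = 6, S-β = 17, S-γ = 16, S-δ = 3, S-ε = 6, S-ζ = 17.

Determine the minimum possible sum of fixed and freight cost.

Open {Site 1, Site 3}: assign each demand point to its cheapest open site.
  S-α→Site 3 6×2=12, S-β→Site 1 17×3=51, S-γ→Site 3 16×5=80, S-δ→Site 3 3×8=24, S-ε→Site 1 6×6=36, S-ζ→Site 3 17×8=136
  freight cost 339, fixed 294 → total 633.
Compare {Site 3}: freight cost 483 + fixed 153 = 636.
Compare {Site 4}: freight cost 493 + fixed 158 = 651.
Compare {Site 3, Site 4}: freight cost 364 + fixed 311 = 675.
All other subsets cost ≥ 636. Minimum total cost: 633.

633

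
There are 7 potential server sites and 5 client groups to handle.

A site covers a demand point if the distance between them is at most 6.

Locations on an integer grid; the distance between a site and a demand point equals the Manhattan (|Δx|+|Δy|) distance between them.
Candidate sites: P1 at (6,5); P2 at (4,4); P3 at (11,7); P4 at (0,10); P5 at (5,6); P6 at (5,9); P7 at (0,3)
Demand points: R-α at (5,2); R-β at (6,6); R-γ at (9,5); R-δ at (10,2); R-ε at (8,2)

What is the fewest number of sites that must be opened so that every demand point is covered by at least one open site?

Coverage sets (demand points within 6 of each site):
  P1: {R-α, R-β, R-γ, R-ε}
  P2: {R-α, R-β, R-γ, R-ε}
  P3: {R-β, R-γ, R-δ}
  P4: {}
  P5: {R-α, R-β, R-γ}
  P6: {R-β}
  P7: {R-α}
No single site covers all 5 demand points.
But {P1, P3} covers everything, so the minimum is 2.

2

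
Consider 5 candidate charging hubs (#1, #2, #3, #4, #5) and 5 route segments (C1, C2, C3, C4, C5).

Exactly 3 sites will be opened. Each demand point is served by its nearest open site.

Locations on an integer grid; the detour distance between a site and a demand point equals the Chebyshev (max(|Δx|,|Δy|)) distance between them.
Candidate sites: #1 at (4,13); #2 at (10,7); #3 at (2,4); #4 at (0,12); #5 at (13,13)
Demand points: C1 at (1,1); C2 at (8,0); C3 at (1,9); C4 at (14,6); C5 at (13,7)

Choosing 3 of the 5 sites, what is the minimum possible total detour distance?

Open {#2, #3, #4}.
  C1→#3 3, C2→#3 6, C3→#4 3, C4→#2 4, C5→#2 3  ⇒ total 19.
Compare {#1, #2, #3}: total 20.
Compare {#2, #3, #5}: total 21.
No size-3 selection does better; minimum is 19.

19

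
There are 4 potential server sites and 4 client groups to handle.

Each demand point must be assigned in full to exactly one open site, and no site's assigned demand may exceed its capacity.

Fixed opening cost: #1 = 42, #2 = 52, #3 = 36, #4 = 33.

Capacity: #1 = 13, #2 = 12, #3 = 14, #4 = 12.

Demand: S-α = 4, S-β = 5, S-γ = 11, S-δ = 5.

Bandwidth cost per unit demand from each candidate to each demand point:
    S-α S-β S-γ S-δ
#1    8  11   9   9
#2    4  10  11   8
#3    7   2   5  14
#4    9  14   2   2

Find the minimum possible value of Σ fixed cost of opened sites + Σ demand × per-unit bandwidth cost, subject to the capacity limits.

199

Open {#3, #4}; cheapest assignment that respects the capacities:
  #3 (cap 14, load 14): S-α, S-β, S-δ — cost 4×7 + 5×2 + 5×14 = 108
  #4 (cap 12, load 11): S-γ — cost 11×2 = 22
  Shipping 130, fixed 69 → total 199.
  Any other capacity-feasible assignment to {#3, #4} ships for at least 130.
Compare {#2, #3, #4}: its best feasible assignment gives total 209.
Compare {#1, #3, #4}: its best feasible assignment gives total 216.
Every other set of open sites that can feasibly serve all demand totals ≥ 209 even under its best assignment. Minimum: 199.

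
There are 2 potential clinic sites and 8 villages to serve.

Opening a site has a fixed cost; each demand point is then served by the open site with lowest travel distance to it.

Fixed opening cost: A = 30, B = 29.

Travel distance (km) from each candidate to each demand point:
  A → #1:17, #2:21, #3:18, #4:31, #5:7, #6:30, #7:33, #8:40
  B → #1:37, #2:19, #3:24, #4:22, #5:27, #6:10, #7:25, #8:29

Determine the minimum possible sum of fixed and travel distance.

206

Open {A, B}: assign each demand point to its cheapest open site.
  #1→A 17, #2→B 19, #3→A 18, #4→B 22, #5→A 7, #6→B 10, #7→B 25, #8→B 29
  travel distance 147, fixed 59 → total 206.
Compare {B}: travel distance 193 + fixed 29 = 222.
Compare {A}: travel distance 197 + fixed 30 = 227.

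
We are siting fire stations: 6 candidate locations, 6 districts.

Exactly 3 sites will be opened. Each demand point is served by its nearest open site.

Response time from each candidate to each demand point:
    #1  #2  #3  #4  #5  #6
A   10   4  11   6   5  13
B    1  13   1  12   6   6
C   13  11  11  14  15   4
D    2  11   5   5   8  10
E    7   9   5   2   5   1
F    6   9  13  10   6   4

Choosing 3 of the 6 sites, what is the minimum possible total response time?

Open {A, B, E}.
  #1→B 1, #2→A 4, #3→B 1, #4→E 2, #5→A 5, #6→E 1  ⇒ total 14.
Compare {A, D, E}: total 19.
Compare {B, C, E}: total 19.
No size-3 selection does better; minimum is 14.

14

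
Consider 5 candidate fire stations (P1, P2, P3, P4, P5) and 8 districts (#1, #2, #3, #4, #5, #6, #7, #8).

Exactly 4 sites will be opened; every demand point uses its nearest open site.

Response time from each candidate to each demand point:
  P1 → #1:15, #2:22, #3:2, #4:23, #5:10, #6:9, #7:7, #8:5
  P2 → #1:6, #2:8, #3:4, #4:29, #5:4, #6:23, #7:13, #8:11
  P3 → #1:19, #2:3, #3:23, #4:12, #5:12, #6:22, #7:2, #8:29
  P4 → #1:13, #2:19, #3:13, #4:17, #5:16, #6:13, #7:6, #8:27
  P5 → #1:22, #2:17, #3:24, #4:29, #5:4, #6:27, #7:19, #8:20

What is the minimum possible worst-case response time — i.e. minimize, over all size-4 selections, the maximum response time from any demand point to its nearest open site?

Open {P1, P2, P3, P4}.
  Farthest demand point is #4 at response time 12 (to P3); all others are ≤ 12.
With {P1, P2, P3, P5} the worst case is 12.
With {P1, P3, P4, P5} the worst case is 13.
No size-4 selection achieves below 12.

12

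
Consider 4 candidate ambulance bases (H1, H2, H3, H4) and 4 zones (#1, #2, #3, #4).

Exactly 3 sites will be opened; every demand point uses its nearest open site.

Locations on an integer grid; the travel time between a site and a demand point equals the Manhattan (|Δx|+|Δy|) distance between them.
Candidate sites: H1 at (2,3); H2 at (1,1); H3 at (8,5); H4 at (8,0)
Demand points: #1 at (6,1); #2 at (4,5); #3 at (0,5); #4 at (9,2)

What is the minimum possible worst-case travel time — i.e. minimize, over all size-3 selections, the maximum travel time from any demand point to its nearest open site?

Open {H1, H2, H4}.
  Farthest demand point is #2 at travel time 4 (to H1); all others are ≤ 4.
With {H1, H3, H4} the worst case is 4.
With {H1, H2, H3} the worst case is 5.
No size-3 selection achieves below 4.

4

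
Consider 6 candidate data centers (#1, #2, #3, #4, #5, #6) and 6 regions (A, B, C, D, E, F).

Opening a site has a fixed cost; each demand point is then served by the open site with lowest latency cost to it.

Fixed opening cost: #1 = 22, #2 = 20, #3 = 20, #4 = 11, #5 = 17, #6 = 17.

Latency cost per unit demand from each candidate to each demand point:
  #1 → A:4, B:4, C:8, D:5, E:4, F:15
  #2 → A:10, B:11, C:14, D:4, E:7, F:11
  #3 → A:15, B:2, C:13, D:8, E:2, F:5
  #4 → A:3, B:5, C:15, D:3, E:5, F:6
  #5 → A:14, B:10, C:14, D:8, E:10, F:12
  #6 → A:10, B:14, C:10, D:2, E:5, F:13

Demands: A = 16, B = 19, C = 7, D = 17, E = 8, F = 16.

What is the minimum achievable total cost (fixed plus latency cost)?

334

Open {#3, #4, #6}: assign each demand point to its cheapest open site.
  A→#4 16×3=48, B→#3 19×2=38, C→#6 7×10=70, D→#6 17×2=34, E→#3 8×2=16, F→#3 16×5=80
  latency cost 286, fixed 48 → total 334.
Compare {#1, #3, #4}: latency cost 289 + fixed 53 = 342.
Compare {#1, #3, #4, #6}: latency cost 272 + fixed 70 = 342.
Compare {#1, #3, #6}: latency cost 288 + fixed 59 = 347.
All other subsets cost ≥ 342. Minimum total cost: 334.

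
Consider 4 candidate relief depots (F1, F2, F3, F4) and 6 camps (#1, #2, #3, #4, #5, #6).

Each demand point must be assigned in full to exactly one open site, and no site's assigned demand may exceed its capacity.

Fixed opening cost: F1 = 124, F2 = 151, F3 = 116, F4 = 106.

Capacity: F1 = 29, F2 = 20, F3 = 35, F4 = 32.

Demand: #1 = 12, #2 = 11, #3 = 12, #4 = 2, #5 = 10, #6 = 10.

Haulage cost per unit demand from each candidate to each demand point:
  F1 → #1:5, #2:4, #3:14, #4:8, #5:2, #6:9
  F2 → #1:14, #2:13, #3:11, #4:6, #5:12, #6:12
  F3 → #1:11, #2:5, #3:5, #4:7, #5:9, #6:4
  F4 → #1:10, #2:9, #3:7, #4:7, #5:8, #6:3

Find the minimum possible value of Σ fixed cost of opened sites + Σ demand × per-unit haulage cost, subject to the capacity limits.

489

Open {F1, F3}; cheapest assignment that respects the capacities:
  F1 (cap 29, load 22): #1, #5 — cost 12×5 + 10×2 = 80
  F3 (cap 35, load 35): #2, #3, #4, #6 — cost 11×5 + 12×5 + 2×7 + 10×4 = 169
  Shipping 249, fixed 240 → total 489.
  Any other capacity-feasible assignment to {F1, F3} ships for at least 249.
Compare {F1, F4}: its best feasible assignment gives total 544.
Compare {F3, F4}: its best feasible assignment gives total 581.
Every other set of open sites that can feasibly serve all demand totals ≥ 544 even under its best assignment. Minimum: 489.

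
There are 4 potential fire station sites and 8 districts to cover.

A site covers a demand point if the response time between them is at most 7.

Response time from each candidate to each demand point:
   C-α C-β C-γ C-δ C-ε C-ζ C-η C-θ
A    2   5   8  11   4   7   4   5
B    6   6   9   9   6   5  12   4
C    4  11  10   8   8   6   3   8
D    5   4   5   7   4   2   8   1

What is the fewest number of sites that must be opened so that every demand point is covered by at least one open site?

Coverage sets (demand points within 7 of each site):
  A: {C-α, C-β, C-ε, C-ζ, C-η, C-θ}
  B: {C-α, C-β, C-ε, C-ζ, C-θ}
  C: {C-α, C-ζ, C-η}
  D: {C-α, C-β, C-γ, C-δ, C-ε, C-ζ, C-θ}
No single site covers all 8 demand points.
But {A, D} covers everything, so the minimum is 2.

2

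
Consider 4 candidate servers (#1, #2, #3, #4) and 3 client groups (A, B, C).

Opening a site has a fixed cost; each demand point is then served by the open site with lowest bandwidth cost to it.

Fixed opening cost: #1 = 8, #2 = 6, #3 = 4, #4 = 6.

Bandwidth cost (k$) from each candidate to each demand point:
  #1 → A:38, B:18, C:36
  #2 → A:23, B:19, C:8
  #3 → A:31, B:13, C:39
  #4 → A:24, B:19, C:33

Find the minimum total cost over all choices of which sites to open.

54

Open {#2, #3}: assign each demand point to its cheapest open site.
  A→#2 23, B→#3 13, C→#2 8
  bandwidth cost 44, fixed 10 → total 54.
Compare {#2}: bandwidth cost 50 + fixed 6 = 56.
Compare {#2, #3, #4}: bandwidth cost 44 + fixed 16 = 60.
Compare {#2, #4}: bandwidth cost 50 + fixed 12 = 62.
All other subsets cost ≥ 56. Minimum total cost: 54.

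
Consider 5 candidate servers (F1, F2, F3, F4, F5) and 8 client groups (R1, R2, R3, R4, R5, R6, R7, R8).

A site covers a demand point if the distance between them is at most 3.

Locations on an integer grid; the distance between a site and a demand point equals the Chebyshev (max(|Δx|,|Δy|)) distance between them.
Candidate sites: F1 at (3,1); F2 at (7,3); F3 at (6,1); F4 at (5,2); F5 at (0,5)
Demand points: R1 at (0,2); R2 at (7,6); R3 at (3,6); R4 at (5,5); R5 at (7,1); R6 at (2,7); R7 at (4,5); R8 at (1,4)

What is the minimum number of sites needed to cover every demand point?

2

Coverage sets (demand points within 3 of each site):
  F1: {R1, R8}
  F2: {R2, R4, R5, R7}
  F3: {R5}
  F4: {R4, R5, R7}
  F5: {R1, R3, R6, R8}
No single site covers all 8 demand points.
But {F2, F5} covers everything, so the minimum is 2.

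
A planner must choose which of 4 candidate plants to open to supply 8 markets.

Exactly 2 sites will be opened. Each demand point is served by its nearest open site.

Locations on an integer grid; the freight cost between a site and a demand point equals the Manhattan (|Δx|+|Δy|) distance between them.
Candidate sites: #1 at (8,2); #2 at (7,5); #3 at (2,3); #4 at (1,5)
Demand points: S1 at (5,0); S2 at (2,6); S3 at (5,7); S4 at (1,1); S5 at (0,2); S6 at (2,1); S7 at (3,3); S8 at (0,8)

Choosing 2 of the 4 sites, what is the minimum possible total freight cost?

Open {#3, #4}.
  S1→#3 6, S2→#4 2, S3→#4 6, S4→#3 3, S5→#3 3, S6→#3 2, S7→#3 1, S8→#4 4  ⇒ total 27.
Compare {#2, #3}: total 29.
Compare {#1, #3}: total 31.
No size-2 selection does better; minimum is 27.

27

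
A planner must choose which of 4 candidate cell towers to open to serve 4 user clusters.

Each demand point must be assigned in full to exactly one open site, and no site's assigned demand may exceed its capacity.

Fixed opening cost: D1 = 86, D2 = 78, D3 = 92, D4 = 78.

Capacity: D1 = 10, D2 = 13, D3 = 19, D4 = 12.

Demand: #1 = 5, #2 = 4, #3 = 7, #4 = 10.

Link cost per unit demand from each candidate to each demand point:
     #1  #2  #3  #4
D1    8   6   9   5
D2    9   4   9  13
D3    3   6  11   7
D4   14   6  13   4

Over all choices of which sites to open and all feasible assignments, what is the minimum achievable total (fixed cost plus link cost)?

326

Open {D3, D4}; cheapest assignment that respects the capacities:
  D3 (cap 19, load 16): #1, #2, #3 — cost 5×3 + 4×6 + 7×11 = 116
  D4 (cap 12, load 10): #4 — cost 10×4 = 40
  Shipping 156, fixed 170 → total 326.
  Any other capacity-feasible assignment to {D3, D4} ships for at least 156.
Compare {D2, D3}: its best feasible assignment gives total 334.
Compare {D1, D3}: its best feasible assignment gives total 344.
Every other set of open sites that can feasibly serve all demand totals ≥ 334 even under its best assignment. Minimum: 326.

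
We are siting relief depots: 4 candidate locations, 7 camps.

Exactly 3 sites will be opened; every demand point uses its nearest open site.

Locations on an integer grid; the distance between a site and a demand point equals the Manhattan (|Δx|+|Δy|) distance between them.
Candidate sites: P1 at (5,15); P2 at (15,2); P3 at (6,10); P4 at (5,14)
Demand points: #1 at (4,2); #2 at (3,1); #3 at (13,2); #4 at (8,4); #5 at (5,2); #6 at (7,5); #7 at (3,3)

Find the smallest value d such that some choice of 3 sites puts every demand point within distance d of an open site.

12

Open {P1, P2, P3}.
  Farthest demand point is #2 at distance 12 (to P3); all others are ≤ 12.
With {P2, P3, P4} the worst case is 12.
With {P1, P2, P4} the worst case is 13.
No size-3 selection achieves below 12.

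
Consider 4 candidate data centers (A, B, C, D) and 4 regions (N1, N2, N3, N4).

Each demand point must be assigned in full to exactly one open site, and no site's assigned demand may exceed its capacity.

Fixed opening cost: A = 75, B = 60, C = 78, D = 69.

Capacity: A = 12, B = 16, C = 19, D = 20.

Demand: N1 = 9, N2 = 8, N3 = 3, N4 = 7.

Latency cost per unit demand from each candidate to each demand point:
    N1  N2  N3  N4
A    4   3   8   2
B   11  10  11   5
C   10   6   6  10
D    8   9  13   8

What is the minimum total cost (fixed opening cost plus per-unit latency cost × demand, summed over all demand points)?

310

Open {A, B}; cheapest assignment that respects the capacities:
  A (cap 12, load 12): N1, N3 — cost 9×4 + 3×8 = 60
  B (cap 16, load 15): N2, N4 — cost 8×10 + 7×5 = 115
  Shipping 175, fixed 135 → total 310.
  Any other capacity-feasible assignment to {A, B} ships for at least 175.
Compare {A, D}: its best feasible assignment gives total 320.
Compare {A, C}: its best feasible assignment gives total 325.
Every other set of open sites that can feasibly serve all demand totals ≥ 320 even under its best assignment. Minimum: 310.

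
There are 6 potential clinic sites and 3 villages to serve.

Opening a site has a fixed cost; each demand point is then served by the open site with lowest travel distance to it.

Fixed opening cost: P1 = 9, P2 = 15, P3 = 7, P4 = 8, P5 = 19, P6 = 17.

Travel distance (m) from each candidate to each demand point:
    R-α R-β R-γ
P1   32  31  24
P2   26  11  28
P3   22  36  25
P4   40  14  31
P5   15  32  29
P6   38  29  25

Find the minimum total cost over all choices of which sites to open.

76

Open {P3, P4}: assign each demand point to its cheapest open site.
  R-α→P3 22, R-β→P4 14, R-γ→P3 25
  travel distance 61, fixed 15 → total 76.
Compare {P2}: travel distance 65 + fixed 15 = 80.
Compare {P2, P3}: travel distance 58 + fixed 22 = 80.
Compare {P1, P3, P4}: travel distance 60 + fixed 24 = 84.
All other subsets cost ≥ 80. Minimum total cost: 76.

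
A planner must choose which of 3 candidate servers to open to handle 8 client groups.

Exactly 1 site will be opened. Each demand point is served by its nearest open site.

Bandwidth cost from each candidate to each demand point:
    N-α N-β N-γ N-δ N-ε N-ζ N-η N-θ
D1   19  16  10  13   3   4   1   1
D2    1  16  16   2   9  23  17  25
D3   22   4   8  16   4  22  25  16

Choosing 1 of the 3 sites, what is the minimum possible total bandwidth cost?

67

Open {D1}.
  N-α→D1 19, N-β→D1 16, N-γ→D1 10, N-δ→D1 13, N-ε→D1 3, N-ζ→D1 4, N-η→D1 1, N-θ→D1 1  ⇒ total 67.
Compare {D2}: total 109.
Compare {D3}: total 117.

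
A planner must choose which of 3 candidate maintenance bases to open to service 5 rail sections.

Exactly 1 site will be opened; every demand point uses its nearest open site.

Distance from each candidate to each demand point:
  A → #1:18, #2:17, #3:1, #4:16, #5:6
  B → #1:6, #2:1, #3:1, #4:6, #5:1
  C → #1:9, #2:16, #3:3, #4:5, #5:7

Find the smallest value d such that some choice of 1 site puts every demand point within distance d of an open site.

Open {B}.
  Farthest demand point is #1 at distance 6 (to B); all others are ≤ 6.
With {C} the worst case is 16.
With {A} the worst case is 18.
No size-1 selection achieves below 6.

6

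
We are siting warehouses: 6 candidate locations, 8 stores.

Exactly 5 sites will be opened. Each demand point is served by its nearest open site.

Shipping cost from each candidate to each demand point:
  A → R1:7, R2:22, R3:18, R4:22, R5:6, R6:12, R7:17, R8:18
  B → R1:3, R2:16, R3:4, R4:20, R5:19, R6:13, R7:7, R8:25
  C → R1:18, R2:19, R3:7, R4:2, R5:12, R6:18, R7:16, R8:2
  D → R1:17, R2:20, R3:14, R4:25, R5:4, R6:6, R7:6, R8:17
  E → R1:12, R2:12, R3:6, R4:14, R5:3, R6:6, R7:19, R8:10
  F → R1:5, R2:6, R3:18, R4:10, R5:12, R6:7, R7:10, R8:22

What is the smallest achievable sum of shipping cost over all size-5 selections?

Open {B, C, D, E, F}.
  R1→B 3, R2→F 6, R3→B 4, R4→C 2, R5→E 3, R6→D 6, R7→D 6, R8→C 2  ⇒ total 32.
Compare {A, B, C, D, F}: total 33.
Compare {A, B, C, E, F}: total 33.
No size-5 selection does better; minimum is 32.

32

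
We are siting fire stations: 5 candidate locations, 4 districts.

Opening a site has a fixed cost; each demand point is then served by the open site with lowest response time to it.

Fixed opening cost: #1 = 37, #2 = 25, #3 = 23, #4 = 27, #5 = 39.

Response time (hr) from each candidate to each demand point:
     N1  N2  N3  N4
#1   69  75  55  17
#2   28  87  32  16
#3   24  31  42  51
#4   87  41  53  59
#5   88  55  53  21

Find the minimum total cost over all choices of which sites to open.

151

Open {#2, #3}: assign each demand point to its cheapest open site.
  N1→#3 24, N2→#3 31, N3→#2 32, N4→#2 16
  response time 103, fixed 48 → total 151.
Compare {#2, #4}: response time 117 + fixed 52 = 169.
Compare {#3}: response time 148 + fixed 23 = 171.
Compare {#1, #3}: response time 114 + fixed 60 = 174.
All other subsets cost ≥ 169. Minimum total cost: 151.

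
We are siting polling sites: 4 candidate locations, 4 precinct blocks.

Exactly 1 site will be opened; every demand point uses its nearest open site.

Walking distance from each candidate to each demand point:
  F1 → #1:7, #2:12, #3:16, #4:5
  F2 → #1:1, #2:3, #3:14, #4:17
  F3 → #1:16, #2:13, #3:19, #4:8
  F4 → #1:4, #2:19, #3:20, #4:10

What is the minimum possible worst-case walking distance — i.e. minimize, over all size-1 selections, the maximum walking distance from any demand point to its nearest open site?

16

Open {F1}.
  Farthest demand point is #3 at walking distance 16 (to F1); all others are ≤ 16.
With {F2} the worst case is 17.
With {F3} the worst case is 19.
No size-1 selection achieves below 16.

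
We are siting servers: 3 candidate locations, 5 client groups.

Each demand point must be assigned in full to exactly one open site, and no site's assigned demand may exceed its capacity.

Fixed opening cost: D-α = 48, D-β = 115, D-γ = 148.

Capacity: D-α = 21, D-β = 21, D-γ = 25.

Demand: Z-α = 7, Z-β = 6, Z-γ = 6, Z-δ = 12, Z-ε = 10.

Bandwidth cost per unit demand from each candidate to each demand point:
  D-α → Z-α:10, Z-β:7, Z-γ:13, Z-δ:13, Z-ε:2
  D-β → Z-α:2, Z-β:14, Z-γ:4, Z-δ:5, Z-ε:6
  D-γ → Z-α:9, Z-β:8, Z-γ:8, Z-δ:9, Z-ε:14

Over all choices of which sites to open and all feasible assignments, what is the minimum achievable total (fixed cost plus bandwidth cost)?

Open {D-α, D-γ}; cheapest assignment that respects the capacities:
  D-α (cap 21, load 16): Z-β, Z-ε — cost 6×7 + 10×2 = 62
  D-γ (cap 25, load 25): Z-α, Z-γ, Z-δ — cost 7×9 + 6×8 + 12×9 = 219
  Shipping 281, fixed 196 → total 477.
  Any other capacity-feasible assignment to {D-α, D-γ} ships for at least 281.
Compare {D-α, D-β, D-γ}: its best feasible assignment gives total 495.
Compare {D-β, D-γ}: its best feasible assignment gives total 541.
Every other set of open sites that can feasibly serve all demand totals ≥ 495 even under its best assignment. Minimum: 477.

477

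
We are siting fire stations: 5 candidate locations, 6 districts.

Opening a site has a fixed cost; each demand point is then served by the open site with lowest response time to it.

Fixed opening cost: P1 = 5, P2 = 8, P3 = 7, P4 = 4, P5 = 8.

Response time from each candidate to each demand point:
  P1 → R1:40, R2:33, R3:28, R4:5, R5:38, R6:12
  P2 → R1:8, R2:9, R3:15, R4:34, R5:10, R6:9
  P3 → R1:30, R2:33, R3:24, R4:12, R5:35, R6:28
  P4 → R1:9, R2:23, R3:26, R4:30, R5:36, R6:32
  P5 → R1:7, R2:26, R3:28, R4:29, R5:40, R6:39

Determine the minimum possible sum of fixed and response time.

Open {P1, P2}: assign each demand point to its cheapest open site.
  R1→P2 8, R2→P2 9, R3→P2 15, R4→P1 5, R5→P2 10, R6→P2 9
  response time 56, fixed 13 → total 69.
Compare {P1, P2, P4}: response time 56 + fixed 17 = 73.
Compare {P1, P2, P3}: response time 56 + fixed 20 = 76.
Compare {P1, P2, P5}: response time 55 + fixed 21 = 76.
All other subsets cost ≥ 73. Minimum total cost: 69.

69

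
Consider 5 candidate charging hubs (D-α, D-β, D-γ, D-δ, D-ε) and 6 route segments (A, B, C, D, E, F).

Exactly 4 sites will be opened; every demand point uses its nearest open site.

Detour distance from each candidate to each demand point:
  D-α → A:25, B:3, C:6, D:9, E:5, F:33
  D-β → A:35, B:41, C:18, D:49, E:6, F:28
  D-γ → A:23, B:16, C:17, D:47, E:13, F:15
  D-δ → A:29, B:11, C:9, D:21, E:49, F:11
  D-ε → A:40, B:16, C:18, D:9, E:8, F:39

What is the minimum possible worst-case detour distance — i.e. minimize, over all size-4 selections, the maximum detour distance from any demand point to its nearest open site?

23

Open {D-α, D-β, D-γ, D-δ}.
  Farthest demand point is A at detour distance 23 (to D-γ); all others are ≤ 23.
With {D-α, D-β, D-γ, D-ε} the worst case is 23.
With {D-α, D-γ, D-δ, D-ε} the worst case is 23.
No size-4 selection achieves below 23.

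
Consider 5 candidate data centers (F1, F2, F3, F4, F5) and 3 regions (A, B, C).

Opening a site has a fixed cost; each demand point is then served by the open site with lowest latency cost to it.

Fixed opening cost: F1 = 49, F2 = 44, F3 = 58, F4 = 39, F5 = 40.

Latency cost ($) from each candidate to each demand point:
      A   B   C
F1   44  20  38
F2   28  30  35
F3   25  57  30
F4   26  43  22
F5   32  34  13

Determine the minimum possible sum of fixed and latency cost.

119

Open {F5}: assign each demand point to its cheapest open site.
  A→F5 32, B→F5 34, C→F5 13
  latency cost 79, fixed 40 → total 119.
Compare {F4}: latency cost 91 + fixed 39 = 130.
Compare {F2}: latency cost 93 + fixed 44 = 137.
Compare {F1}: latency cost 102 + fixed 49 = 151.
All other subsets cost ≥ 130. Minimum total cost: 119.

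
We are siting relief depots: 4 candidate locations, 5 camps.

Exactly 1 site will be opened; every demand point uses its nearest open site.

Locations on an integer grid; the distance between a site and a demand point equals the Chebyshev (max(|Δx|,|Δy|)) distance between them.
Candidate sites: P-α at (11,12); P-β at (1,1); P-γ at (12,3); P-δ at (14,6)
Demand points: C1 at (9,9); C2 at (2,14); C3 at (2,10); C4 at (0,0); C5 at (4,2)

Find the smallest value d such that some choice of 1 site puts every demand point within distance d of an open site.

Open {P-α}.
  Farthest demand point is C4 at distance 12 (to P-α); all others are ≤ 12.
With {P-γ} the worst case is 12.
With {P-β} the worst case is 13.
No size-1 selection achieves below 12.

12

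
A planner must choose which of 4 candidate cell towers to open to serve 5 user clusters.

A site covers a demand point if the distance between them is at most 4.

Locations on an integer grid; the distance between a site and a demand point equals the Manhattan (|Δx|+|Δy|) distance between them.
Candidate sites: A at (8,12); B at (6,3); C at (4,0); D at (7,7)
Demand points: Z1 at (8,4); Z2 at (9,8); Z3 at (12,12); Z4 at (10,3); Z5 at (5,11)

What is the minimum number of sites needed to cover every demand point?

3

Coverage sets (demand points within 4 of each site):
  A: {Z3, Z5}
  B: {Z1, Z4}
  C: {}
  D: {Z1, Z2}
No 2 sites suffice: every size-2 union leaves at least one demand point uncovered.
But {A, B, D} covers everything, so the minimum is 3.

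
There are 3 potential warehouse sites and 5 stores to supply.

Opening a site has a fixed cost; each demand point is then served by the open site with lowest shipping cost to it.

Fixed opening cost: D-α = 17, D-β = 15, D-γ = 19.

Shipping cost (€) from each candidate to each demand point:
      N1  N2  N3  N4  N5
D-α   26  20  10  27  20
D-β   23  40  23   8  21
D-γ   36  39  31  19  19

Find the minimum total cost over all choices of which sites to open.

Open {D-α, D-β}: assign each demand point to its cheapest open site.
  N1→D-β 23, N2→D-α 20, N3→D-α 10, N4→D-β 8, N5→D-α 20
  shipping cost 81, fixed 32 → total 113.
Compare {D-α}: shipping cost 103 + fixed 17 = 120.
Compare {D-β}: shipping cost 115 + fixed 15 = 130.
Compare {D-α, D-γ}: shipping cost 94 + fixed 36 = 130.
All other subsets cost ≥ 120. Minimum total cost: 113.

113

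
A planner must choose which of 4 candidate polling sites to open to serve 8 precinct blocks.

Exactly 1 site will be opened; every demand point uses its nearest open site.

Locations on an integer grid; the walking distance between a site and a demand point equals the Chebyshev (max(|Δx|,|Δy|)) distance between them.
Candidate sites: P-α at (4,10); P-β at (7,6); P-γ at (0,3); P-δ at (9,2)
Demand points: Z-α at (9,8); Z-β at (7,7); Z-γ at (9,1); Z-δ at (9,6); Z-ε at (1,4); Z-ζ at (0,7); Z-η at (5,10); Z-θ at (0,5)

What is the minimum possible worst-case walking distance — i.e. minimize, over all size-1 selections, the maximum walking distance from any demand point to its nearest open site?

7

Open {P-β}.
  Farthest demand point is Z-ζ at walking distance 7 (to P-β); all others are ≤ 7.
With {P-α} the worst case is 9.
With {P-γ} the worst case is 9.
No size-1 selection achieves below 7.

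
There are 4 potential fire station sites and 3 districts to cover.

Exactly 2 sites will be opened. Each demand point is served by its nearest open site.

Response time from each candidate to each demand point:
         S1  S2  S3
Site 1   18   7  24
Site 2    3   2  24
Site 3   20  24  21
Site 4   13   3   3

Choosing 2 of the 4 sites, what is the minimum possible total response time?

Open {Site 2, Site 4}.
  S1→Site 2 3, S2→Site 2 2, S3→Site 4 3  ⇒ total 8.
Compare {Site 1, Site 4}: total 19.
Compare {Site 3, Site 4}: total 19.
No size-2 selection does better; minimum is 8.

8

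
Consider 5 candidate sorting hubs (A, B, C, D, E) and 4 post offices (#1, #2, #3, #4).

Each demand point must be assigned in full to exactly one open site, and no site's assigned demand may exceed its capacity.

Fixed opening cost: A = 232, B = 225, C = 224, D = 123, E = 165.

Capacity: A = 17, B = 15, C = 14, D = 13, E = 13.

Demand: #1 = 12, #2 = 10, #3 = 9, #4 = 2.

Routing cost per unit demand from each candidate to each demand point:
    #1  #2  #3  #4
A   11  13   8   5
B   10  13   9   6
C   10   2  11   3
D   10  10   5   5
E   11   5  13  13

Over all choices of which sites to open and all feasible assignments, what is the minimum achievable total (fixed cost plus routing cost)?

715

Open {C, D, E}; cheapest assignment that respects the capacities:
  C (cap 14, load 12): #2, #4 — cost 10×2 + 2×3 = 26
  D (cap 13, load 9): #3 — cost 9×5 = 45
  E (cap 13, load 12): #1 — cost 12×11 = 132
  Shipping 203, fixed 512 → total 715.
  Any other capacity-feasible assignment to {C, D, E} ships for at least 203.
Compare {B, D, E}: its best feasible assignment gives total 738.
Compare {A, D, E}: its best feasible assignment gives total 757.
Every other set of open sites that can feasibly serve all demand totals ≥ 738 even under its best assignment. Minimum: 715.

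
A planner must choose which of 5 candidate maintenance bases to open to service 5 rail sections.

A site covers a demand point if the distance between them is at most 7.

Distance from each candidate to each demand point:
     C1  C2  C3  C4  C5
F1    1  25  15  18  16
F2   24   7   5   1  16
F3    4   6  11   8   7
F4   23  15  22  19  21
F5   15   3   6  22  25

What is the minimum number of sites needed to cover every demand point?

Coverage sets (demand points within 7 of each site):
  F1: {C1}
  F2: {C2, C3, C4}
  F3: {C1, C2, C5}
  F4: {}
  F5: {C2, C3}
No single site covers all 5 demand points.
But {F2, F3} covers everything, so the minimum is 2.

2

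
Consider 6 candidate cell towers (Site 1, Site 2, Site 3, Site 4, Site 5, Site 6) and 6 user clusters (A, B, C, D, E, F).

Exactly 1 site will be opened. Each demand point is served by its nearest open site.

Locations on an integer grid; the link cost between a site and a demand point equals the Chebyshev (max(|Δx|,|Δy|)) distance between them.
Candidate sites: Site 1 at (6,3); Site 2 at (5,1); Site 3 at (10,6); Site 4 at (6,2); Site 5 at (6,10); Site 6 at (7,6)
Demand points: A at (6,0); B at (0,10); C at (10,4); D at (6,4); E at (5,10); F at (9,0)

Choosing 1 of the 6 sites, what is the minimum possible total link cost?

25

Open {Site 1}.
  A→Site 1 3, B→Site 1 7, C→Site 1 4, D→Site 1 1, E→Site 1 7, F→Site 1 3  ⇒ total 25.
Compare {Site 4}: total 27.
Compare {Site 6}: total 28.
No size-1 selection does better; minimum is 25.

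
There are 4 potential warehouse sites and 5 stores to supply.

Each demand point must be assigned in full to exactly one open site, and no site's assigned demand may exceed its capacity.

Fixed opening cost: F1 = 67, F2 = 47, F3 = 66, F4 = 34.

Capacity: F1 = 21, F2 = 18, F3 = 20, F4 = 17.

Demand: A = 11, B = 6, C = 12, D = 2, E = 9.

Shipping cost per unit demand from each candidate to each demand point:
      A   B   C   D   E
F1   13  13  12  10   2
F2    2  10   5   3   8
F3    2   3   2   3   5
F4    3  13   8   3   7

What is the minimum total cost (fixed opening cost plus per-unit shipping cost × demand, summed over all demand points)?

Open {F1, F3, F4}; cheapest assignment that respects the capacities:
  F1 (cap 21, load 9): E — cost 9×2 = 18
  F3 (cap 20, load 20): B, C, D — cost 6×3 + 12×2 + 2×3 = 48
  F4 (cap 17, load 11): A — cost 11×3 = 33
  Shipping 99, fixed 167 → total 266.
  Any other capacity-feasible assignment to {F1, F3, F4} ships for at least 99.
Compare {F1, F2, F3}: its best feasible assignment gives total 268.
Compare {F2, F3, F4}: its best feasible assignment gives total 280.
Every other set of open sites that can feasibly serve all demand totals ≥ 268 even under its best assignment. Minimum: 266.

266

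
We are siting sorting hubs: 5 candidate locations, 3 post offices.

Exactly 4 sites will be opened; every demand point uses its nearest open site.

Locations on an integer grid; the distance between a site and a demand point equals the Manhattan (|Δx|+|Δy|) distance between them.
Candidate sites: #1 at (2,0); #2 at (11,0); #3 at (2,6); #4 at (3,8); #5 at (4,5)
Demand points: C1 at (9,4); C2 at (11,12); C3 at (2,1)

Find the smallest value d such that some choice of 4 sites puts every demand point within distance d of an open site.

Open {#1, #2, #3, #4}.
  Farthest demand point is C2 at distance 12 (to #2); all others are ≤ 12.
With {#1, #2, #3, #5} the worst case is 12.
With {#1, #2, #4, #5} the worst case is 12.
No size-4 selection achieves below 12.

12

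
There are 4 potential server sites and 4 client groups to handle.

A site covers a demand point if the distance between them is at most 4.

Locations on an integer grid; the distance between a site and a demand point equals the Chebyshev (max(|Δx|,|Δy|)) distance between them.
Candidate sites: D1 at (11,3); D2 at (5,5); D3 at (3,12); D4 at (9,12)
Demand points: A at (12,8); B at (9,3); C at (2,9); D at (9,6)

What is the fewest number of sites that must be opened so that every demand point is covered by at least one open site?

Coverage sets (demand points within 4 of each site):
  D1: {B, D}
  D2: {B, C, D}
  D3: {C}
  D4: {A}
No single site covers all 4 demand points.
But {D2, D4} covers everything, so the minimum is 2.

2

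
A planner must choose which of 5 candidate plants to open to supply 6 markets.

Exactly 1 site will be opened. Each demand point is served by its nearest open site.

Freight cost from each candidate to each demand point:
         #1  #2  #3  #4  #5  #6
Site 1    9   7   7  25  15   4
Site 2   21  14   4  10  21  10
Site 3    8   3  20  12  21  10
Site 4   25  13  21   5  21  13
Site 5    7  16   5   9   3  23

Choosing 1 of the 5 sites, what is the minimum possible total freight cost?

Open {Site 5}.
  #1→Site 5 7, #2→Site 5 16, #3→Site 5 5, #4→Site 5 9, #5→Site 5 3, #6→Site 5 23  ⇒ total 63.
Compare {Site 1}: total 67.
Compare {Site 3}: total 74.
No size-1 selection does better; minimum is 63.

63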